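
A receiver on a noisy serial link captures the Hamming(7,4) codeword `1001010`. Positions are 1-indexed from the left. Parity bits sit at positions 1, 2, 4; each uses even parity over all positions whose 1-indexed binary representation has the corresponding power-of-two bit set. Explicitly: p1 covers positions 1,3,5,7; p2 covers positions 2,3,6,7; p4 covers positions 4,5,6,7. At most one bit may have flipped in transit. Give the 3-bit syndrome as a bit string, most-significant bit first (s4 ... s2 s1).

011

s1: b1⊕b3⊕b5⊕b7 = 1⊕0⊕0⊕0 = 1
s2: b2⊕b3⊕b6⊕b7 = 0⊕0⊕1⊕0 = 1
s4: b4⊕b5⊕b6⊕b7 = 1⊕0⊕1⊕0 = 0
Syndrome (s4...s1) = 011 → position 3.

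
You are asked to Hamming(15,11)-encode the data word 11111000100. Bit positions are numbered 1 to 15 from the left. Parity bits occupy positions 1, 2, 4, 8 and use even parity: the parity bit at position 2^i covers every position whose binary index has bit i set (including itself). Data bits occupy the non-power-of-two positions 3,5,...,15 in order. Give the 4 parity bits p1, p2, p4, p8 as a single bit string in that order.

Place data bits at non-power-of-two positions: b3=1, b5=1, b6=1, b7=1, b9=1, b10=0, b11=0, b12=0, b13=1, b14=0, b15=0.
p1 = XOR of data positions {3,5,7,9,11,13,15} = 1⊕1⊕1⊕1⊕0⊕1⊕0 = 1
p2 = XOR of data positions {3,6,7,10,11,14,15} = 1⊕1⊕1⊕0⊕0⊕0⊕0 = 1
p4 = XOR of data positions {5,6,7,12,13,14,15} = 1⊕1⊕1⊕0⊕1⊕0⊕0 = 0
p8 = XOR of data positions {9,10,11,12,13,14,15} = 1⊕0⊕0⊕0⊕1⊕0⊕0 = 0
Parity bits p1,p2,p4,p8 = 1100

1100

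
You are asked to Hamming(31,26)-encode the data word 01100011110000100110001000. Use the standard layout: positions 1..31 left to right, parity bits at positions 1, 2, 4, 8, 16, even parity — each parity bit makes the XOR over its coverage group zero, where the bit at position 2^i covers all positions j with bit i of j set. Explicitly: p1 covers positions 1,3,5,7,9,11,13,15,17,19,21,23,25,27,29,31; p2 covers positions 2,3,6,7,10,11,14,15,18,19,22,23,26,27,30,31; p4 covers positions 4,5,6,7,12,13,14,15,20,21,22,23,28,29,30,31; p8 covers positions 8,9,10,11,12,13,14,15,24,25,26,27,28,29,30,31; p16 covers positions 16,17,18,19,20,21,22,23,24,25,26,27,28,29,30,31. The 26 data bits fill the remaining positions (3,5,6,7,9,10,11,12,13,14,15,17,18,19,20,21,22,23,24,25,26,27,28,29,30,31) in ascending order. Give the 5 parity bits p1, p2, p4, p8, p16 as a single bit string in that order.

Place data bits at non-power-of-two positions: b3=0, b5=1, b6=1, b7=0, b9=0, b10=0, b11=1, b12=1, b13=1, b14=1, b15=0, b17=0, b18=0, b19=0, b20=1, b21=0, b22=0, b23=1, b24=1, b25=0, b26=0, b27=0, b28=1, b29=0, b30=0, b31=0.
p1 = XOR of data positions {3,5,7,9,11,13,15,17,19,21,23,25,27,29,31} = 0⊕1⊕0⊕0⊕1⊕1⊕0⊕0⊕0⊕0⊕1⊕0⊕0⊕0⊕0 = 0
p2 = XOR of data positions {3,6,7,10,11,14,15,18,19,22,23,26,27,30,31} = 0⊕1⊕0⊕0⊕1⊕1⊕0⊕0⊕0⊕0⊕1⊕0⊕0⊕0⊕0 = 0
p4 = XOR of data positions {5,6,7,12,13,14,15,20,21,22,23,28,29,30,31} = 1⊕1⊕0⊕1⊕1⊕1⊕0⊕1⊕0⊕0⊕1⊕1⊕0⊕0⊕0 = 0
p8 = XOR of data positions {9,10,11,12,13,14,15,24,25,26,27,28,29,30,31} = 0⊕0⊕1⊕1⊕1⊕1⊕0⊕1⊕0⊕0⊕0⊕1⊕0⊕0⊕0 = 0
p16 = XOR of data positions {17,18,19,20,21,22,23,24,25,26,27,28,29,30,31} = 0⊕0⊕0⊕1⊕0⊕0⊕1⊕1⊕0⊕0⊕0⊕1⊕0⊕0⊕0 = 0
Parity bits p1,p2,p4,p8,p16 = 00000

00000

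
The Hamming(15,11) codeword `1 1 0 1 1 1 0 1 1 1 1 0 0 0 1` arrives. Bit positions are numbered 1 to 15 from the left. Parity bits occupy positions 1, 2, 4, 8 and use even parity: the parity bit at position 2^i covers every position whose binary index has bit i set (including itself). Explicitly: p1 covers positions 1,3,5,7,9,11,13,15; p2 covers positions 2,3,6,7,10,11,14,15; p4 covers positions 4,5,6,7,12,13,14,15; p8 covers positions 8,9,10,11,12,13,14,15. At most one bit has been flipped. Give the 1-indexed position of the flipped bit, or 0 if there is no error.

s1: b1⊕b3⊕b5⊕b7⊕b9⊕b11⊕b13⊕b15 = 1⊕0⊕1⊕0⊕1⊕1⊕0⊕1 = 1
s2: b2⊕b3⊕b6⊕b7⊕b10⊕b11⊕b14⊕b15 = 1⊕0⊕1⊕0⊕1⊕1⊕0⊕1 = 1
s4: b4⊕b5⊕b6⊕b7⊕b12⊕b13⊕b14⊕b15 = 1⊕1⊕1⊕0⊕0⊕0⊕0⊕1 = 0
s8: b8⊕b9⊕b10⊕b11⊕b12⊕b13⊕b14⊕b15 = 1⊕1⊕1⊕1⊕0⊕0⊕0⊕1 = 1
Syndrome (s8...s1) = 1011 → position 11.

11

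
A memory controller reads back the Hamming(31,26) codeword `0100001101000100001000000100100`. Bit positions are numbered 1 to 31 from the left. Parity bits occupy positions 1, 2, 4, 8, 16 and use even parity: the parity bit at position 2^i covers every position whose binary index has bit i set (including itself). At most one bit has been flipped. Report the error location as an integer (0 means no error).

s1: b1⊕b3⊕b5⊕b7⊕b9⊕b11⊕b13⊕b15⊕b17⊕b19⊕b21⊕b23⊕b25⊕b27⊕b29⊕b31 = 0⊕0⊕0⊕1⊕0⊕0⊕0⊕0⊕0⊕1⊕0⊕0⊕0⊕0⊕1⊕0 = 1
s2: b2⊕b3⊕b6⊕b7⊕b10⊕b11⊕b14⊕b15⊕b18⊕b19⊕b22⊕b23⊕b26⊕b27⊕b30⊕b31 = 1⊕0⊕0⊕1⊕1⊕0⊕1⊕0⊕0⊕1⊕0⊕0⊕1⊕0⊕0⊕0 = 0
s4: b4⊕b5⊕b6⊕b7⊕b12⊕b13⊕b14⊕b15⊕b20⊕b21⊕b22⊕b23⊕b28⊕b29⊕b30⊕b31 = 0⊕0⊕0⊕1⊕0⊕0⊕1⊕0⊕0⊕0⊕0⊕0⊕0⊕1⊕0⊕0 = 1
s8: b8⊕b9⊕b10⊕b11⊕b12⊕b13⊕b14⊕b15⊕b24⊕b25⊕b26⊕b27⊕b28⊕b29⊕b30⊕b31 = 1⊕0⊕1⊕0⊕0⊕0⊕1⊕0⊕0⊕0⊕1⊕0⊕0⊕1⊕0⊕0 = 1
s16: b16⊕b17⊕b18⊕b19⊕b20⊕b21⊕b22⊕b23⊕b24⊕b25⊕b26⊕b27⊕b28⊕b29⊕b30⊕b31 = 0⊕0⊕0⊕1⊕0⊕0⊕0⊕0⊕0⊕0⊕1⊕0⊕0⊕1⊕0⊕0 = 1
Syndrome (s16...s1) = 11101 → position 29.

29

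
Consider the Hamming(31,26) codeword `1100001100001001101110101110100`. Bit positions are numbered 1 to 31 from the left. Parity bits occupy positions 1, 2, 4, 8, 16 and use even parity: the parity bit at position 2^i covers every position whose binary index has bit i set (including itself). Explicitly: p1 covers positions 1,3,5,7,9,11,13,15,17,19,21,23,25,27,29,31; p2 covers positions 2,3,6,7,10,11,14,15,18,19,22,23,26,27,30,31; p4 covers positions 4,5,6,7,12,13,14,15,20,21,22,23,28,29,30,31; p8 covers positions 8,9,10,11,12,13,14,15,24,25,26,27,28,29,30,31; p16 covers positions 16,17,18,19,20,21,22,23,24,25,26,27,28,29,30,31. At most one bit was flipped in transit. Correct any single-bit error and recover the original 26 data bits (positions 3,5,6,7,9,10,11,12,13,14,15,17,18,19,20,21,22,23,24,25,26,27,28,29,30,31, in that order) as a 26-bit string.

00010000100101110101110100

s1: b1⊕b3⊕b5⊕b7⊕b9⊕b11⊕b13⊕b15⊕b17⊕b19⊕b21⊕b23⊕b25⊕b27⊕b29⊕b31 = 1⊕0⊕0⊕1⊕0⊕0⊕1⊕0⊕1⊕1⊕1⊕1⊕1⊕1⊕1⊕0 = 0
s2: b2⊕b3⊕b6⊕b7⊕b10⊕b11⊕b14⊕b15⊕b18⊕b19⊕b22⊕b23⊕b26⊕b27⊕b30⊕b31 = 1⊕0⊕0⊕1⊕0⊕0⊕0⊕0⊕0⊕1⊕0⊕1⊕1⊕1⊕0⊕0 = 0
s4: b4⊕b5⊕b6⊕b7⊕b12⊕b13⊕b14⊕b15⊕b20⊕b21⊕b22⊕b23⊕b28⊕b29⊕b30⊕b31 = 0⊕0⊕0⊕1⊕0⊕1⊕0⊕0⊕1⊕1⊕0⊕1⊕0⊕1⊕0⊕0 = 0
s8: b8⊕b9⊕b10⊕b11⊕b12⊕b13⊕b14⊕b15⊕b24⊕b25⊕b26⊕b27⊕b28⊕b29⊕b30⊕b31 = 1⊕0⊕0⊕0⊕0⊕1⊕0⊕0⊕0⊕1⊕1⊕1⊕0⊕1⊕0⊕0 = 0
s16: b16⊕b17⊕b18⊕b19⊕b20⊕b21⊕b22⊕b23⊕b24⊕b25⊕b26⊕b27⊕b28⊕b29⊕b30⊕b31 = 1⊕1⊕0⊕1⊕1⊕1⊕0⊕1⊕0⊕1⊕1⊕1⊕0⊕1⊕0⊕0 = 0
Syndrome (s16...s1) = 00000 → position 0 (no error).
No correction needed.
Data bits at positions 3,5,6,7,9,10,11,12,13,14,15,17,18,19,20,21,22,23,24,25,26,27,28,29,30,31: 00010000100101110101110100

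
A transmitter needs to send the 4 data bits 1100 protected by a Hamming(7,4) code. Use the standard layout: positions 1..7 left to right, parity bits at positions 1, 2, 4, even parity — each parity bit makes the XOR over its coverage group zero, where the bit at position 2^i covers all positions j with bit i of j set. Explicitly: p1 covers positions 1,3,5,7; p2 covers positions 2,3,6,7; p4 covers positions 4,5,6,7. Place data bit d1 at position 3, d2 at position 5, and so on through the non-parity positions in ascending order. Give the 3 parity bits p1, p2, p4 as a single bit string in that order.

Place data bits at non-power-of-two positions: b3=1, b5=1, b6=0, b7=0.
p1 = XOR of data positions {3,5,7} = 1⊕1⊕0 = 0
p2 = XOR of data positions {3,6,7} = 1⊕0⊕0 = 1
p4 = XOR of data positions {5,6,7} = 1⊕0⊕0 = 1
Parity bits p1,p2,p4 = 011

011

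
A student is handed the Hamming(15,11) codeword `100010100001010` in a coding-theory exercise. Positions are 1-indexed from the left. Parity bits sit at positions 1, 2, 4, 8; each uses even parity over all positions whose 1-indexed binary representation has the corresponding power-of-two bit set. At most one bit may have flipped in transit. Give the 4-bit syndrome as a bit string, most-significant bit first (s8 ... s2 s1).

s1: b1⊕b3⊕b5⊕b7⊕b9⊕b11⊕b13⊕b15 = 1⊕0⊕1⊕1⊕0⊕0⊕0⊕0 = 1
s2: b2⊕b3⊕b6⊕b7⊕b10⊕b11⊕b14⊕b15 = 0⊕0⊕0⊕1⊕0⊕0⊕1⊕0 = 0
s4: b4⊕b5⊕b6⊕b7⊕b12⊕b13⊕b14⊕b15 = 0⊕1⊕0⊕1⊕1⊕0⊕1⊕0 = 0
s8: b8⊕b9⊕b10⊕b11⊕b12⊕b13⊕b14⊕b15 = 0⊕0⊕0⊕0⊕1⊕0⊕1⊕0 = 0
Syndrome (s8...s1) = 0001 → position 1.

0001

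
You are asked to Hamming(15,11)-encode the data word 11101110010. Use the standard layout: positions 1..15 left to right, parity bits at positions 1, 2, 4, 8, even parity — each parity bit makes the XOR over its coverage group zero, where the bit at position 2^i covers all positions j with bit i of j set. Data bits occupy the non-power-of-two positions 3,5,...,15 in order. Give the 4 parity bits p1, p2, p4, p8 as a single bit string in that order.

0110

Place data bits at non-power-of-two positions: b3=1, b5=1, b6=1, b7=0, b9=1, b10=1, b11=1, b12=0, b13=0, b14=1, b15=0.
p1 = XOR of data positions {3,5,7,9,11,13,15} = 1⊕1⊕0⊕1⊕1⊕0⊕0 = 0
p2 = XOR of data positions {3,6,7,10,11,14,15} = 1⊕1⊕0⊕1⊕1⊕1⊕0 = 1
p4 = XOR of data positions {5,6,7,12,13,14,15} = 1⊕1⊕0⊕0⊕0⊕1⊕0 = 1
p8 = XOR of data positions {9,10,11,12,13,14,15} = 1⊕1⊕1⊕0⊕0⊕1⊕0 = 0
Parity bits p1,p2,p4,p8 = 0110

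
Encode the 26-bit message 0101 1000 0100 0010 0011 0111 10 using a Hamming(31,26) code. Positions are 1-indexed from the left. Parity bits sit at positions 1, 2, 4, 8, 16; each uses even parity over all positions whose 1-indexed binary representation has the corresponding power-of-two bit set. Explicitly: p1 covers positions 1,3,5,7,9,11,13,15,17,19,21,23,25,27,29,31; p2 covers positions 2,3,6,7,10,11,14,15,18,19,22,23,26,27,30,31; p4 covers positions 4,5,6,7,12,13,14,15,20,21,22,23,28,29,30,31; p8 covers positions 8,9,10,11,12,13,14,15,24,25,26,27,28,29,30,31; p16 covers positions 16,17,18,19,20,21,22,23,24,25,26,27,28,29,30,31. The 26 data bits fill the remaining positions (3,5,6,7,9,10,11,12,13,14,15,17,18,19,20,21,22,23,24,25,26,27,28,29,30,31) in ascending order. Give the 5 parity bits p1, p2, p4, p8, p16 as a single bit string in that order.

00101

Place data bits at non-power-of-two positions: b3=0, b5=1, b6=0, b7=1, b9=1, b10=0, b11=0, b12=0, b13=0, b14=1, b15=0, b17=0, b18=0, b19=0, b20=1, b21=0, b22=0, b23=0, b24=1, b25=1, b26=0, b27=1, b28=1, b29=1, b30=1, b31=0.
p1 = XOR of data positions {3,5,7,9,11,13,15,17,19,21,23,25,27,29,31} = 0⊕1⊕1⊕1⊕0⊕0⊕0⊕0⊕0⊕0⊕0⊕1⊕1⊕1⊕0 = 0
p2 = XOR of data positions {3,6,7,10,11,14,15,18,19,22,23,26,27,30,31} = 0⊕0⊕1⊕0⊕0⊕1⊕0⊕0⊕0⊕0⊕0⊕0⊕1⊕1⊕0 = 0
p4 = XOR of data positions {5,6,7,12,13,14,15,20,21,22,23,28,29,30,31} = 1⊕0⊕1⊕0⊕0⊕1⊕0⊕1⊕0⊕0⊕0⊕1⊕1⊕1⊕0 = 1
p8 = XOR of data positions {9,10,11,12,13,14,15,24,25,26,27,28,29,30,31} = 1⊕0⊕0⊕0⊕0⊕1⊕0⊕1⊕1⊕0⊕1⊕1⊕1⊕1⊕0 = 0
p16 = XOR of data positions {17,18,19,20,21,22,23,24,25,26,27,28,29,30,31} = 0⊕0⊕0⊕1⊕0⊕0⊕0⊕1⊕1⊕0⊕1⊕1⊕1⊕1⊕0 = 1
Parity bits p1,p2,p4,p8,p16 = 00101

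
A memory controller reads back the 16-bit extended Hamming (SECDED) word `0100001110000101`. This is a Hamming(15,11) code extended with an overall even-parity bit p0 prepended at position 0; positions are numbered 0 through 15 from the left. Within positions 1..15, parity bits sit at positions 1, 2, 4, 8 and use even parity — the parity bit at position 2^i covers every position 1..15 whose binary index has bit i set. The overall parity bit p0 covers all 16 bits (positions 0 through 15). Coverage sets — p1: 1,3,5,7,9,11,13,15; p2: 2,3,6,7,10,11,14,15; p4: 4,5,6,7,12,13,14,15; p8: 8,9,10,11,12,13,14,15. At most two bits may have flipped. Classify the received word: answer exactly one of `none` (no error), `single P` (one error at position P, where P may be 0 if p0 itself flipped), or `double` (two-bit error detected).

s1: b1⊕b3⊕b5⊕b7⊕b9⊕b11⊕b13⊕b15 = 1⊕0⊕0⊕1⊕0⊕0⊕1⊕1 = 0
s2: b2⊕b3⊕b6⊕b7⊕b10⊕b11⊕b14⊕b15 = 0⊕0⊕1⊕1⊕0⊕0⊕0⊕1 = 1
s4: b4⊕b5⊕b6⊕b7⊕b12⊕b13⊕b14⊕b15 = 0⊕0⊕1⊕1⊕0⊕1⊕0⊕1 = 0
s8: b8⊕b9⊕b10⊕b11⊕b12⊕b13⊕b14⊕b15 = 1⊕0⊕0⊕0⊕0⊕1⊕0⊕1 = 1
Syndrome (s8...s1) = 1010 → position 10.
Overall parity (XOR of all 16 bits, including p0): 0⊕1⊕0⊕0⊕0⊕0⊕1⊕1⊕1⊕0⊕0⊕0⊕0⊕1⊕0⊕1 = 0
Overall=0, syndrome position=10 → double-bit error detected (uncorrectable).

double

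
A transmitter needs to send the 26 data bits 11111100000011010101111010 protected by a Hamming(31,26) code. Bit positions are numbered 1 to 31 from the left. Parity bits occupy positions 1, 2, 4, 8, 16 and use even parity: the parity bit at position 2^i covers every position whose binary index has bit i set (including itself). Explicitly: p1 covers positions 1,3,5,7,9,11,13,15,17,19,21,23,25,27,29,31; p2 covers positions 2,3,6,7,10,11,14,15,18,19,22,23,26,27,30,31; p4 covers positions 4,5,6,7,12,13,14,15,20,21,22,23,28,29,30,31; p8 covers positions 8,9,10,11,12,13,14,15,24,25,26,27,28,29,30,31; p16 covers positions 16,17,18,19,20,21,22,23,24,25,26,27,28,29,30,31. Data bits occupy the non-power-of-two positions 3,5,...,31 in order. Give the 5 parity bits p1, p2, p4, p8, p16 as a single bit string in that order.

10111

Place data bits at non-power-of-two positions: b3=1, b5=1, b6=1, b7=1, b9=1, b10=1, b11=0, b12=0, b13=0, b14=0, b15=0, b17=0, b18=1, b19=1, b20=0, b21=1, b22=0, b23=1, b24=0, b25=1, b26=1, b27=1, b28=1, b29=0, b30=1, b31=0.
p1 = XOR of data positions {3,5,7,9,11,13,15,17,19,21,23,25,27,29,31} = 1⊕1⊕1⊕1⊕0⊕0⊕0⊕0⊕1⊕1⊕1⊕1⊕1⊕0⊕0 = 1
p2 = XOR of data positions {3,6,7,10,11,14,15,18,19,22,23,26,27,30,31} = 1⊕1⊕1⊕1⊕0⊕0⊕0⊕1⊕1⊕0⊕1⊕1⊕1⊕1⊕0 = 0
p4 = XOR of data positions {5,6,7,12,13,14,15,20,21,22,23,28,29,30,31} = 1⊕1⊕1⊕0⊕0⊕0⊕0⊕0⊕1⊕0⊕1⊕1⊕0⊕1⊕0 = 1
p8 = XOR of data positions {9,10,11,12,13,14,15,24,25,26,27,28,29,30,31} = 1⊕1⊕0⊕0⊕0⊕0⊕0⊕0⊕1⊕1⊕1⊕1⊕0⊕1⊕0 = 1
p16 = XOR of data positions {17,18,19,20,21,22,23,24,25,26,27,28,29,30,31} = 0⊕1⊕1⊕0⊕1⊕0⊕1⊕0⊕1⊕1⊕1⊕1⊕0⊕1⊕0 = 1
Parity bits p1,p2,p4,p8,p16 = 10111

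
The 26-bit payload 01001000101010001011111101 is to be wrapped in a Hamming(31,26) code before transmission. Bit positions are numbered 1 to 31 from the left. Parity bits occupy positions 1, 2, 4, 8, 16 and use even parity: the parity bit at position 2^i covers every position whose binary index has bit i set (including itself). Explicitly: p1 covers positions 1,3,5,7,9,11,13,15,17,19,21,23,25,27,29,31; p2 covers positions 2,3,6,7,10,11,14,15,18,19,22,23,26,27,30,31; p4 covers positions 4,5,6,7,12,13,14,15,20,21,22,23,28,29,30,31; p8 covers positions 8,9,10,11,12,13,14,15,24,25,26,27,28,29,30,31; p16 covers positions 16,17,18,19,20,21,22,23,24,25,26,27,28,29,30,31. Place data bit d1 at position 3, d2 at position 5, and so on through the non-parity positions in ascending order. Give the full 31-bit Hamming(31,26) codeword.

Place data bits at non-power-of-two positions: b3=0, b5=1, b6=0, b7=0, b9=1, b10=0, b11=0, b12=0, b13=1, b14=0, b15=1, b17=0, b18=1, b19=0, b20=0, b21=0, b22=1, b23=0, b24=1, b25=1, b26=1, b27=1, b28=1, b29=1, b30=0, b31=1.
p1 = XOR of data positions {3,5,7,9,11,13,15,17,19,21,23,25,27,29,31} = 0⊕1⊕0⊕1⊕0⊕1⊕1⊕0⊕0⊕0⊕0⊕1⊕1⊕1⊕1 = 0
p2 = XOR of data positions {3,6,7,10,11,14,15,18,19,22,23,26,27,30,31} = 0⊕0⊕0⊕0⊕0⊕0⊕1⊕1⊕0⊕1⊕0⊕1⊕1⊕0⊕1 = 0
p4 = XOR of data positions {5,6,7,12,13,14,15,20,21,22,23,28,29,30,31} = 1⊕0⊕0⊕0⊕1⊕0⊕1⊕0⊕0⊕1⊕0⊕1⊕1⊕0⊕1 = 1
p8 = XOR of data positions {9,10,11,12,13,14,15,24,25,26,27,28,29,30,31} = 1⊕0⊕0⊕0⊕1⊕0⊕1⊕1⊕1⊕1⊕1⊕1⊕1⊕0⊕1 = 0
p16 = XOR of data positions {17,18,19,20,21,22,23,24,25,26,27,28,29,30,31} = 0⊕1⊕0⊕0⊕0⊕1⊕0⊕1⊕1⊕1⊕1⊕1⊕1⊕0⊕1 = 1
Codeword b1..b31 = 0001100010001011010001011111101

0001100010001011010001011111101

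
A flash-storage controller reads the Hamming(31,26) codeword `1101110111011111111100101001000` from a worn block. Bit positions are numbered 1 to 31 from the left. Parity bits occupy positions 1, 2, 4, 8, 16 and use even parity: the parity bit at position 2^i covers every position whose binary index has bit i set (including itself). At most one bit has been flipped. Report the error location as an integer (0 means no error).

s1: b1⊕b3⊕b5⊕b7⊕b9⊕b11⊕b13⊕b15⊕b17⊕b19⊕b21⊕b23⊕b25⊕b27⊕b29⊕b31 = 1⊕0⊕1⊕0⊕1⊕0⊕1⊕1⊕1⊕1⊕0⊕1⊕1⊕0⊕0⊕0 = 1
s2: b2⊕b3⊕b6⊕b7⊕b10⊕b11⊕b14⊕b15⊕b18⊕b19⊕b22⊕b23⊕b26⊕b27⊕b30⊕b31 = 1⊕0⊕1⊕0⊕1⊕0⊕1⊕1⊕1⊕1⊕0⊕1⊕0⊕0⊕0⊕0 = 0
s4: b4⊕b5⊕b6⊕b7⊕b12⊕b13⊕b14⊕b15⊕b20⊕b21⊕b22⊕b23⊕b28⊕b29⊕b30⊕b31 = 1⊕1⊕1⊕0⊕1⊕1⊕1⊕1⊕1⊕0⊕0⊕1⊕1⊕0⊕0⊕0 = 0
s8: b8⊕b9⊕b10⊕b11⊕b12⊕b13⊕b14⊕b15⊕b24⊕b25⊕b26⊕b27⊕b28⊕b29⊕b30⊕b31 = 1⊕1⊕1⊕0⊕1⊕1⊕1⊕1⊕0⊕1⊕0⊕0⊕1⊕0⊕0⊕0 = 1
s16: b16⊕b17⊕b18⊕b19⊕b20⊕b21⊕b22⊕b23⊕b24⊕b25⊕b26⊕b27⊕b28⊕b29⊕b30⊕b31 = 1⊕1⊕1⊕1⊕1⊕0⊕0⊕1⊕0⊕1⊕0⊕0⊕1⊕0⊕0⊕0 = 0
Syndrome (s16...s1) = 01001 → position 9.

9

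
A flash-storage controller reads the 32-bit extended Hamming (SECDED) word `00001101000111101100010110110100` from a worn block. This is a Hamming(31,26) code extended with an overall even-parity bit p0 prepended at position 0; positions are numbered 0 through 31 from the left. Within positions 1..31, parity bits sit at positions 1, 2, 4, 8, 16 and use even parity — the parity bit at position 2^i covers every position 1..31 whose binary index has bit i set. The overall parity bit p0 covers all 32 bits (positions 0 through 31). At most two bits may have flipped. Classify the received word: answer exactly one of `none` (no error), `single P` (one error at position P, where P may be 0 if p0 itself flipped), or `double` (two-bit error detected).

s1: b1⊕b3⊕b5⊕b7⊕b9⊕b11⊕b13⊕b15⊕b17⊕b19⊕b21⊕b23⊕b25⊕b27⊕b29⊕b31 = 0⊕0⊕1⊕1⊕0⊕1⊕1⊕0⊕1⊕0⊕1⊕1⊕0⊕1⊕1⊕0 = 1
s2: b2⊕b3⊕b6⊕b7⊕b10⊕b11⊕b14⊕b15⊕b18⊕b19⊕b22⊕b23⊕b26⊕b27⊕b30⊕b31 = 0⊕0⊕0⊕1⊕0⊕1⊕1⊕0⊕0⊕0⊕0⊕1⊕1⊕1⊕0⊕0 = 0
s4: b4⊕b5⊕b6⊕b7⊕b12⊕b13⊕b14⊕b15⊕b20⊕b21⊕b22⊕b23⊕b28⊕b29⊕b30⊕b31 = 1⊕1⊕0⊕1⊕1⊕1⊕1⊕0⊕0⊕1⊕0⊕1⊕0⊕1⊕0⊕0 = 1
s8: b8⊕b9⊕b10⊕b11⊕b12⊕b13⊕b14⊕b15⊕b24⊕b25⊕b26⊕b27⊕b28⊕b29⊕b30⊕b31 = 0⊕0⊕0⊕1⊕1⊕1⊕1⊕0⊕1⊕0⊕1⊕1⊕0⊕1⊕0⊕0 = 0
s16: b16⊕b17⊕b18⊕b19⊕b20⊕b21⊕b22⊕b23⊕b24⊕b25⊕b26⊕b27⊕b28⊕b29⊕b30⊕b31 = 1⊕1⊕0⊕0⊕0⊕1⊕0⊕1⊕1⊕0⊕1⊕1⊕0⊕1⊕0⊕0 = 0
Syndrome (s16...s1) = 00101 → position 5.
Overall parity (XOR of all 32 bits, including p0): 0⊕0⊕0⊕0⊕1⊕1⊕0⊕1⊕0⊕0⊕0⊕1⊕1⊕1⊕1⊕0⊕1⊕1⊕0⊕0⊕0⊕1⊕0⊕1⊕1⊕0⊕1⊕1⊕0⊕1⊕0⊕0 = 1
Overall=1, syndrome position=5 → single-bit error at position 5.

single 5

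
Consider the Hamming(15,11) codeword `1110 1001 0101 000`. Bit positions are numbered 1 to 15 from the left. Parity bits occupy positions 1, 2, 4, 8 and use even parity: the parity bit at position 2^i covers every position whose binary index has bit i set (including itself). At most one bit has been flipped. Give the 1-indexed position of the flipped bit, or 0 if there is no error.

s1: b1⊕b3⊕b5⊕b7⊕b9⊕b11⊕b13⊕b15 = 1⊕1⊕1⊕0⊕0⊕0⊕0⊕0 = 1
s2: b2⊕b3⊕b6⊕b7⊕b10⊕b11⊕b14⊕b15 = 1⊕1⊕0⊕0⊕1⊕0⊕0⊕0 = 1
s4: b4⊕b5⊕b6⊕b7⊕b12⊕b13⊕b14⊕b15 = 0⊕1⊕0⊕0⊕1⊕0⊕0⊕0 = 0
s8: b8⊕b9⊕b10⊕b11⊕b12⊕b13⊕b14⊕b15 = 1⊕0⊕1⊕0⊕1⊕0⊕0⊕0 = 1
Syndrome (s8...s1) = 1011 → position 11.

11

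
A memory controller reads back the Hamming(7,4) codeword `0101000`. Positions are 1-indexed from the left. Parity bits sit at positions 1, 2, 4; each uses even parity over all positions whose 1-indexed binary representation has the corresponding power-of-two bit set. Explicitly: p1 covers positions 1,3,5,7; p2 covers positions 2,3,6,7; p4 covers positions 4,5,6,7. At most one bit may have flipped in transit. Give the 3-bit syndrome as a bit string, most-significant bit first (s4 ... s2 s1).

110

s1: b1⊕b3⊕b5⊕b7 = 0⊕0⊕0⊕0 = 0
s2: b2⊕b3⊕b6⊕b7 = 1⊕0⊕0⊕0 = 1
s4: b4⊕b5⊕b6⊕b7 = 1⊕0⊕0⊕0 = 1
Syndrome (s4...s1) = 110 → position 6.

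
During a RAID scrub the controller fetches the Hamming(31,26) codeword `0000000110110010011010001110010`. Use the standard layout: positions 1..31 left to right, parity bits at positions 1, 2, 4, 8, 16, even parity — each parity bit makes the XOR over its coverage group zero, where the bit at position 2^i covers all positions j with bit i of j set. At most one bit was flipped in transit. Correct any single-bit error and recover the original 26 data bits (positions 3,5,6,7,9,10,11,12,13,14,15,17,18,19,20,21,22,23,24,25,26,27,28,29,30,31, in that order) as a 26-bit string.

00001011001011010001100010

s1: b1⊕b3⊕b5⊕b7⊕b9⊕b11⊕b13⊕b15⊕b17⊕b19⊕b21⊕b23⊕b25⊕b27⊕b29⊕b31 = 0⊕0⊕0⊕0⊕1⊕1⊕0⊕1⊕0⊕1⊕1⊕0⊕1⊕1⊕0⊕0 = 1
s2: b2⊕b3⊕b6⊕b7⊕b10⊕b11⊕b14⊕b15⊕b18⊕b19⊕b22⊕b23⊕b26⊕b27⊕b30⊕b31 = 0⊕0⊕0⊕0⊕0⊕1⊕0⊕1⊕1⊕1⊕0⊕0⊕1⊕1⊕1⊕0 = 1
s4: b4⊕b5⊕b6⊕b7⊕b12⊕b13⊕b14⊕b15⊕b20⊕b21⊕b22⊕b23⊕b28⊕b29⊕b30⊕b31 = 0⊕0⊕0⊕0⊕1⊕0⊕0⊕1⊕0⊕1⊕0⊕0⊕0⊕0⊕1⊕0 = 0
s8: b8⊕b9⊕b10⊕b11⊕b12⊕b13⊕b14⊕b15⊕b24⊕b25⊕b26⊕b27⊕b28⊕b29⊕b30⊕b31 = 1⊕1⊕0⊕1⊕1⊕0⊕0⊕1⊕0⊕1⊕1⊕1⊕0⊕0⊕1⊕0 = 1
s16: b16⊕b17⊕b18⊕b19⊕b20⊕b21⊕b22⊕b23⊕b24⊕b25⊕b26⊕b27⊕b28⊕b29⊕b30⊕b31 = 0⊕0⊕1⊕1⊕0⊕1⊕0⊕0⊕0⊕1⊕1⊕1⊕0⊕0⊕1⊕0 = 1
Syndrome (s16...s1) = 11011 → position 27.
Flip bit 27: corrected codeword = 0000000110110010011010001100010
Data bits at positions 3,5,6,7,9,10,11,12,13,14,15,17,18,19,20,21,22,23,24,25,26,27,28,29,30,31: 00001011001011010001100010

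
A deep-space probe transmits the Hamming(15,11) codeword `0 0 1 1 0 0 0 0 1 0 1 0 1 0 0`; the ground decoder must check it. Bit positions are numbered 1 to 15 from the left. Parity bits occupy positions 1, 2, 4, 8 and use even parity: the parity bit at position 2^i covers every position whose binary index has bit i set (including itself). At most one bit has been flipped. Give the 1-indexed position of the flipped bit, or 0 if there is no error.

8

s1: b1⊕b3⊕b5⊕b7⊕b9⊕b11⊕b13⊕b15 = 0⊕1⊕0⊕0⊕1⊕1⊕1⊕0 = 0
s2: b2⊕b3⊕b6⊕b7⊕b10⊕b11⊕b14⊕b15 = 0⊕1⊕0⊕0⊕0⊕1⊕0⊕0 = 0
s4: b4⊕b5⊕b6⊕b7⊕b12⊕b13⊕b14⊕b15 = 1⊕0⊕0⊕0⊕0⊕1⊕0⊕0 = 0
s8: b8⊕b9⊕b10⊕b11⊕b12⊕b13⊕b14⊕b15 = 0⊕1⊕0⊕1⊕0⊕1⊕0⊕0 = 1
Syndrome (s8...s1) = 1000 → position 8.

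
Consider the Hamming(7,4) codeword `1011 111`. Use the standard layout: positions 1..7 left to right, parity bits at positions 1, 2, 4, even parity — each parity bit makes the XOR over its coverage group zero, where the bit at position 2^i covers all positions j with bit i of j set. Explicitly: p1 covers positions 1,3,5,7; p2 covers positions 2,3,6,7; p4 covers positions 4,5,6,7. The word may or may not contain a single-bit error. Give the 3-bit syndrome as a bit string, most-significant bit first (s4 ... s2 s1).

010

s1: b1⊕b3⊕b5⊕b7 = 1⊕1⊕1⊕1 = 0
s2: b2⊕b3⊕b6⊕b7 = 0⊕1⊕1⊕1 = 1
s4: b4⊕b5⊕b6⊕b7 = 1⊕1⊕1⊕1 = 0
Syndrome (s4...s1) = 010 → position 2.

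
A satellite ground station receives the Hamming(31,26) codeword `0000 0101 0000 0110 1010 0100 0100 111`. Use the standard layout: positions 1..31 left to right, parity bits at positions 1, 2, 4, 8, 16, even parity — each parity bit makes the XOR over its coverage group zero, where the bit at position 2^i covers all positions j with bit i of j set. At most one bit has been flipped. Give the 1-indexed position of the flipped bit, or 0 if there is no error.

s1: b1⊕b3⊕b5⊕b7⊕b9⊕b11⊕b13⊕b15⊕b17⊕b19⊕b21⊕b23⊕b25⊕b27⊕b29⊕b31 = 0⊕0⊕0⊕0⊕0⊕0⊕0⊕1⊕1⊕1⊕0⊕0⊕0⊕0⊕1⊕1 = 1
s2: b2⊕b3⊕b6⊕b7⊕b10⊕b11⊕b14⊕b15⊕b18⊕b19⊕b22⊕b23⊕b26⊕b27⊕b30⊕b31 = 0⊕0⊕1⊕0⊕0⊕0⊕1⊕1⊕0⊕1⊕1⊕0⊕1⊕0⊕1⊕1 = 0
s4: b4⊕b5⊕b6⊕b7⊕b12⊕b13⊕b14⊕b15⊕b20⊕b21⊕b22⊕b23⊕b28⊕b29⊕b30⊕b31 = 0⊕0⊕1⊕0⊕0⊕0⊕1⊕1⊕0⊕0⊕1⊕0⊕0⊕1⊕1⊕1 = 1
s8: b8⊕b9⊕b10⊕b11⊕b12⊕b13⊕b14⊕b15⊕b24⊕b25⊕b26⊕b27⊕b28⊕b29⊕b30⊕b31 = 1⊕0⊕0⊕0⊕0⊕0⊕1⊕1⊕0⊕0⊕1⊕0⊕0⊕1⊕1⊕1 = 1
s16: b16⊕b17⊕b18⊕b19⊕b20⊕b21⊕b22⊕b23⊕b24⊕b25⊕b26⊕b27⊕b28⊕b29⊕b30⊕b31 = 0⊕1⊕0⊕1⊕0⊕0⊕1⊕0⊕0⊕0⊕1⊕0⊕0⊕1⊕1⊕1 = 1
Syndrome (s16...s1) = 11101 → position 29.

29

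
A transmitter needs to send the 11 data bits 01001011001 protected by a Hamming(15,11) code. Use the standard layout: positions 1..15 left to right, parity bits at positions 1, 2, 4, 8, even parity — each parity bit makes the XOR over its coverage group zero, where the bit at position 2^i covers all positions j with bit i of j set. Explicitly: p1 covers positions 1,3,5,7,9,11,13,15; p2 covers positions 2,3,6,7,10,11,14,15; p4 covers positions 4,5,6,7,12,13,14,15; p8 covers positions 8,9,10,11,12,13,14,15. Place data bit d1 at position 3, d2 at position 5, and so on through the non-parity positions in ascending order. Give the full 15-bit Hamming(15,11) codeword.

000110001011001

Place data bits at non-power-of-two positions: b3=0, b5=1, b6=0, b7=0, b9=1, b10=0, b11=1, b12=1, b13=0, b14=0, b15=1.
p1 = XOR of data positions {3,5,7,9,11,13,15} = 0⊕1⊕0⊕1⊕1⊕0⊕1 = 0
p2 = XOR of data positions {3,6,7,10,11,14,15} = 0⊕0⊕0⊕0⊕1⊕0⊕1 = 0
p4 = XOR of data positions {5,6,7,12,13,14,15} = 1⊕0⊕0⊕1⊕0⊕0⊕1 = 1
p8 = XOR of data positions {9,10,11,12,13,14,15} = 1⊕0⊕1⊕1⊕0⊕0⊕1 = 0
Codeword b1..b15 = 000110001011001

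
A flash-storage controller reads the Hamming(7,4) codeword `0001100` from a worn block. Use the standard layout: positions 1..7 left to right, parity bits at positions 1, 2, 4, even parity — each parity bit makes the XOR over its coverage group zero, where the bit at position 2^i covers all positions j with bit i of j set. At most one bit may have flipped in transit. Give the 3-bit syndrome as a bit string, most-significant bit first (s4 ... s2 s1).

s1: b1⊕b3⊕b5⊕b7 = 0⊕0⊕1⊕0 = 1
s2: b2⊕b3⊕b6⊕b7 = 0⊕0⊕0⊕0 = 0
s4: b4⊕b5⊕b6⊕b7 = 1⊕1⊕0⊕0 = 0
Syndrome (s4...s1) = 001 → position 1.

001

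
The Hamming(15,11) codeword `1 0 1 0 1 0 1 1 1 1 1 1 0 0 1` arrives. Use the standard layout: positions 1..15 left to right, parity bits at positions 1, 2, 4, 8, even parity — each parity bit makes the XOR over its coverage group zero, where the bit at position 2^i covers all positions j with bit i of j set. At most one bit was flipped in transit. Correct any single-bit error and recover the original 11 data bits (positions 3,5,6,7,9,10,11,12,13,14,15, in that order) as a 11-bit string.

01011111001

s1: b1⊕b3⊕b5⊕b7⊕b9⊕b11⊕b13⊕b15 = 1⊕1⊕1⊕1⊕1⊕1⊕0⊕1 = 1
s2: b2⊕b3⊕b6⊕b7⊕b10⊕b11⊕b14⊕b15 = 0⊕1⊕0⊕1⊕1⊕1⊕0⊕1 = 1
s4: b4⊕b5⊕b6⊕b7⊕b12⊕b13⊕b14⊕b15 = 0⊕1⊕0⊕1⊕1⊕0⊕0⊕1 = 0
s8: b8⊕b9⊕b10⊕b11⊕b12⊕b13⊕b14⊕b15 = 1⊕1⊕1⊕1⊕1⊕0⊕0⊕1 = 0
Syndrome (s8...s1) = 0011 → position 3.
Flip bit 3: corrected codeword = 100010111111001
Data bits at positions 3,5,6,7,9,10,11,12,13,14,15: 01011111001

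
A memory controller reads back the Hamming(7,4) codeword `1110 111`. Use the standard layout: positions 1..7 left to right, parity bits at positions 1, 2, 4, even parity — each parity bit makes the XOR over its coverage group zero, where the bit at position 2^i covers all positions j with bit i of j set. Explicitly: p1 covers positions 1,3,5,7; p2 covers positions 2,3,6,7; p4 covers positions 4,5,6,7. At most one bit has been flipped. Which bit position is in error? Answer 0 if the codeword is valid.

4

s1: b1⊕b3⊕b5⊕b7 = 1⊕1⊕1⊕1 = 0
s2: b2⊕b3⊕b6⊕b7 = 1⊕1⊕1⊕1 = 0
s4: b4⊕b5⊕b6⊕b7 = 0⊕1⊕1⊕1 = 1
Syndrome (s4...s1) = 100 → position 4.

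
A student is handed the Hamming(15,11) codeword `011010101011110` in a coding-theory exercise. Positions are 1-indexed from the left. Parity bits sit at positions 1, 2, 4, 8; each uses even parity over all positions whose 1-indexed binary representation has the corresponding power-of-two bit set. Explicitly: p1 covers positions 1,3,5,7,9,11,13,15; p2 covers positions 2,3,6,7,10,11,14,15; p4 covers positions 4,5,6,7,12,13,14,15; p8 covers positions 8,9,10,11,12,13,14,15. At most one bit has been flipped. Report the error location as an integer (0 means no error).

s1: b1⊕b3⊕b5⊕b7⊕b9⊕b11⊕b13⊕b15 = 0⊕1⊕1⊕1⊕1⊕1⊕1⊕0 = 0
s2: b2⊕b3⊕b6⊕b7⊕b10⊕b11⊕b14⊕b15 = 1⊕1⊕0⊕1⊕0⊕1⊕1⊕0 = 1
s4: b4⊕b5⊕b6⊕b7⊕b12⊕b13⊕b14⊕b15 = 0⊕1⊕0⊕1⊕1⊕1⊕1⊕0 = 1
s8: b8⊕b9⊕b10⊕b11⊕b12⊕b13⊕b14⊕b15 = 0⊕1⊕0⊕1⊕1⊕1⊕1⊕0 = 1
Syndrome (s8...s1) = 1110 → position 14.

14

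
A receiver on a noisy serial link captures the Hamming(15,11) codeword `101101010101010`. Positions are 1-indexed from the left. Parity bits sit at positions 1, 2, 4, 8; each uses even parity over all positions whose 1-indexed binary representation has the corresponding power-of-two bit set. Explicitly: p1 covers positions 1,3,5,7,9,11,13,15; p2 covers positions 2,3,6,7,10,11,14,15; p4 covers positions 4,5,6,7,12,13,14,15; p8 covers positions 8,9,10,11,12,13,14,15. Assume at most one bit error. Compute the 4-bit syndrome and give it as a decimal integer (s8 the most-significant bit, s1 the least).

s1: b1⊕b3⊕b5⊕b7⊕b9⊕b11⊕b13⊕b15 = 1⊕1⊕0⊕0⊕0⊕0⊕0⊕0 = 0
s2: b2⊕b3⊕b6⊕b7⊕b10⊕b11⊕b14⊕b15 = 0⊕1⊕1⊕0⊕1⊕0⊕1⊕0 = 0
s4: b4⊕b5⊕b6⊕b7⊕b12⊕b13⊕b14⊕b15 = 1⊕0⊕1⊕0⊕1⊕0⊕1⊕0 = 0
s8: b8⊕b9⊕b10⊕b11⊕b12⊕b13⊕b14⊕b15 = 1⊕0⊕1⊕0⊕1⊕0⊕1⊕0 = 0
Syndrome (s8...s1) = 0000 → position 0 (no error).

0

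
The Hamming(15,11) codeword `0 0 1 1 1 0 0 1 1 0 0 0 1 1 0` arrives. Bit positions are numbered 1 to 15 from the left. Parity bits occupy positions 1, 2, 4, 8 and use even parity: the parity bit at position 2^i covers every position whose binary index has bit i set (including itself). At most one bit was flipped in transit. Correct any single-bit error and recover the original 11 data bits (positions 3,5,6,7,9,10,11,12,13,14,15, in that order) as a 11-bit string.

11001000110

s1: b1⊕b3⊕b5⊕b7⊕b9⊕b11⊕b13⊕b15 = 0⊕1⊕1⊕0⊕1⊕0⊕1⊕0 = 0
s2: b2⊕b3⊕b6⊕b7⊕b10⊕b11⊕b14⊕b15 = 0⊕1⊕0⊕0⊕0⊕0⊕1⊕0 = 0
s4: b4⊕b5⊕b6⊕b7⊕b12⊕b13⊕b14⊕b15 = 1⊕1⊕0⊕0⊕0⊕1⊕1⊕0 = 0
s8: b8⊕b9⊕b10⊕b11⊕b12⊕b13⊕b14⊕b15 = 1⊕1⊕0⊕0⊕0⊕1⊕1⊕0 = 0
Syndrome (s8...s1) = 0000 → position 0 (no error).
No correction needed.
Data bits at positions 3,5,6,7,9,10,11,12,13,14,15: 11001000110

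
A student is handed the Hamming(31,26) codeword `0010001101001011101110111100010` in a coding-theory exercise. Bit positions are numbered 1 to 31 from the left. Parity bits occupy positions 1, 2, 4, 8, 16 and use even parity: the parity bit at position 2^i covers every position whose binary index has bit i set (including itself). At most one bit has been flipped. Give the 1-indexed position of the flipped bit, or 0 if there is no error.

s1: b1⊕b3⊕b5⊕b7⊕b9⊕b11⊕b13⊕b15⊕b17⊕b19⊕b21⊕b23⊕b25⊕b27⊕b29⊕b31 = 0⊕1⊕0⊕1⊕0⊕0⊕1⊕1⊕1⊕1⊕1⊕1⊕1⊕0⊕0⊕0 = 1
s2: b2⊕b3⊕b6⊕b7⊕b10⊕b11⊕b14⊕b15⊕b18⊕b19⊕b22⊕b23⊕b26⊕b27⊕b30⊕b31 = 0⊕1⊕0⊕1⊕1⊕0⊕0⊕1⊕0⊕1⊕0⊕1⊕1⊕0⊕1⊕0 = 0
s4: b4⊕b5⊕b6⊕b7⊕b12⊕b13⊕b14⊕b15⊕b20⊕b21⊕b22⊕b23⊕b28⊕b29⊕b30⊕b31 = 0⊕0⊕0⊕1⊕0⊕1⊕0⊕1⊕1⊕1⊕0⊕1⊕0⊕0⊕1⊕0 = 1
s8: b8⊕b9⊕b10⊕b11⊕b12⊕b13⊕b14⊕b15⊕b24⊕b25⊕b26⊕b27⊕b28⊕b29⊕b30⊕b31 = 1⊕0⊕1⊕0⊕0⊕1⊕0⊕1⊕1⊕1⊕1⊕0⊕0⊕0⊕1⊕0 = 0
s16: b16⊕b17⊕b18⊕b19⊕b20⊕b21⊕b22⊕b23⊕b24⊕b25⊕b26⊕b27⊕b28⊕b29⊕b30⊕b31 = 1⊕1⊕0⊕1⊕1⊕1⊕0⊕1⊕1⊕1⊕1⊕0⊕0⊕0⊕1⊕0 = 0
Syndrome (s16...s1) = 00101 → position 5.

5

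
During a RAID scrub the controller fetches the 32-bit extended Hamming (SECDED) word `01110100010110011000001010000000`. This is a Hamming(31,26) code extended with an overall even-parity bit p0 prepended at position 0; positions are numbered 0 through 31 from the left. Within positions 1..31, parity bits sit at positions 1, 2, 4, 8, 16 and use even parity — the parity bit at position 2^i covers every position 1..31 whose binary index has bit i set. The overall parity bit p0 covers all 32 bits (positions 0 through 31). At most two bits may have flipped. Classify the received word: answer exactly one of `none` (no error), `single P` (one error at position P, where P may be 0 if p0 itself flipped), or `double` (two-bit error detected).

s1: b1⊕b3⊕b5⊕b7⊕b9⊕b11⊕b13⊕b15⊕b17⊕b19⊕b21⊕b23⊕b25⊕b27⊕b29⊕b31 = 1⊕1⊕1⊕0⊕1⊕1⊕0⊕1⊕0⊕0⊕0⊕0⊕0⊕0⊕0⊕0 = 0
s2: b2⊕b3⊕b6⊕b7⊕b10⊕b11⊕b14⊕b15⊕b18⊕b19⊕b22⊕b23⊕b26⊕b27⊕b30⊕b31 = 1⊕1⊕0⊕0⊕0⊕1⊕0⊕1⊕0⊕0⊕1⊕0⊕0⊕0⊕0⊕0 = 1
s4: b4⊕b5⊕b6⊕b7⊕b12⊕b13⊕b14⊕b15⊕b20⊕b21⊕b22⊕b23⊕b28⊕b29⊕b30⊕b31 = 0⊕1⊕0⊕0⊕1⊕0⊕0⊕1⊕0⊕0⊕1⊕0⊕0⊕0⊕0⊕0 = 0
s8: b8⊕b9⊕b10⊕b11⊕b12⊕b13⊕b14⊕b15⊕b24⊕b25⊕b26⊕b27⊕b28⊕b29⊕b30⊕b31 = 0⊕1⊕0⊕1⊕1⊕0⊕0⊕1⊕1⊕0⊕0⊕0⊕0⊕0⊕0⊕0 = 1
s16: b16⊕b17⊕b18⊕b19⊕b20⊕b21⊕b22⊕b23⊕b24⊕b25⊕b26⊕b27⊕b28⊕b29⊕b30⊕b31 = 1⊕0⊕0⊕0⊕0⊕0⊕1⊕0⊕1⊕0⊕0⊕0⊕0⊕0⊕0⊕0 = 1
Syndrome (s16...s1) = 11010 → position 26.
Overall parity (XOR of all 32 bits, including p0): 0⊕1⊕1⊕1⊕0⊕1⊕0⊕0⊕0⊕1⊕0⊕1⊕1⊕0⊕0⊕1⊕1⊕0⊕0⊕0⊕0⊕0⊕1⊕0⊕1⊕0⊕0⊕0⊕0⊕0⊕0⊕0 = 1
Overall=1, syndrome position=26 → single-bit error at position 26.

single 26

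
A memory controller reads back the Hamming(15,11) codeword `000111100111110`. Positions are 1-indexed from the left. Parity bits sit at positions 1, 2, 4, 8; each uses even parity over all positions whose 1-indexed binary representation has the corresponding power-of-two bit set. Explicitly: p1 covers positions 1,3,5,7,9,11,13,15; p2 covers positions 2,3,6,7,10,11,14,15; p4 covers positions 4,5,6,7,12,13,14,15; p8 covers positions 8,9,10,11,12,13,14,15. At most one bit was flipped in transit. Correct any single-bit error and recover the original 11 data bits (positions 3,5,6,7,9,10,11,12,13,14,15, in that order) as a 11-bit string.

s1: b1⊕b3⊕b5⊕b7⊕b9⊕b11⊕b13⊕b15 = 0⊕0⊕1⊕1⊕0⊕1⊕1⊕0 = 0
s2: b2⊕b3⊕b6⊕b7⊕b10⊕b11⊕b14⊕b15 = 0⊕0⊕1⊕1⊕1⊕1⊕1⊕0 = 1
s4: b4⊕b5⊕b6⊕b7⊕b12⊕b13⊕b14⊕b15 = 1⊕1⊕1⊕1⊕1⊕1⊕1⊕0 = 1
s8: b8⊕b9⊕b10⊕b11⊕b12⊕b13⊕b14⊕b15 = 0⊕0⊕1⊕1⊕1⊕1⊕1⊕0 = 1
Syndrome (s8...s1) = 1110 → position 14.
Flip bit 14: corrected codeword = 000111100111100
Data bits at positions 3,5,6,7,9,10,11,12,13,14,15: 01110111100

01110111100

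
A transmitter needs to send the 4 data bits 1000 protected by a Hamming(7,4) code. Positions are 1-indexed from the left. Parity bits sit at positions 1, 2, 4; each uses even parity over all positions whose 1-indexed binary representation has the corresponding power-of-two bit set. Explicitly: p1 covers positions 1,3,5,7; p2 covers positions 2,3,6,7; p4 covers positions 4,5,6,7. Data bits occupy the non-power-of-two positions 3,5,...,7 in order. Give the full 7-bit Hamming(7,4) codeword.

Place data bits at non-power-of-two positions: b3=1, b5=0, b6=0, b7=0.
p1 = XOR of data positions {3,5,7} = 1⊕0⊕0 = 1
p2 = XOR of data positions {3,6,7} = 1⊕0⊕0 = 1
p4 = XOR of data positions {5,6,7} = 0⊕0⊕0 = 0
Codeword b1..b7 = 1110000

1110000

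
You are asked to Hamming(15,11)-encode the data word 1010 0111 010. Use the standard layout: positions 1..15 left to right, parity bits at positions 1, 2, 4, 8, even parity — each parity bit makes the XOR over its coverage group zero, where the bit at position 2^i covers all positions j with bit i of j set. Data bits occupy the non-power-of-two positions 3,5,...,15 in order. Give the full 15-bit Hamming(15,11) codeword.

011101000111010

Place data bits at non-power-of-two positions: b3=1, b5=0, b6=1, b7=0, b9=0, b10=1, b11=1, b12=1, b13=0, b14=1, b15=0.
p1 = XOR of data positions {3,5,7,9,11,13,15} = 1⊕0⊕0⊕0⊕1⊕0⊕0 = 0
p2 = XOR of data positions {3,6,7,10,11,14,15} = 1⊕1⊕0⊕1⊕1⊕1⊕0 = 1
p4 = XOR of data positions {5,6,7,12,13,14,15} = 0⊕1⊕0⊕1⊕0⊕1⊕0 = 1
p8 = XOR of data positions {9,10,11,12,13,14,15} = 0⊕1⊕1⊕1⊕0⊕1⊕0 = 0
Codeword b1..b15 = 011101000111010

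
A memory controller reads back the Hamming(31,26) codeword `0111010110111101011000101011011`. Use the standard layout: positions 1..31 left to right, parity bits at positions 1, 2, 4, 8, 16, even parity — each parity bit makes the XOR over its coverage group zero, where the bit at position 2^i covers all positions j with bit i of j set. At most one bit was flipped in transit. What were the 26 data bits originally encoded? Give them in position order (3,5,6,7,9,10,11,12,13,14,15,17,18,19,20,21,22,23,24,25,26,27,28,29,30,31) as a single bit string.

10101011110011000101011010

s1: b1⊕b3⊕b5⊕b7⊕b9⊕b11⊕b13⊕b15⊕b17⊕b19⊕b21⊕b23⊕b25⊕b27⊕b29⊕b31 = 0⊕1⊕0⊕0⊕1⊕1⊕1⊕0⊕0⊕1⊕0⊕1⊕1⊕1⊕0⊕1 = 1
s2: b2⊕b3⊕b6⊕b7⊕b10⊕b11⊕b14⊕b15⊕b18⊕b19⊕b22⊕b23⊕b26⊕b27⊕b30⊕b31 = 1⊕1⊕1⊕0⊕0⊕1⊕1⊕0⊕1⊕1⊕0⊕1⊕0⊕1⊕1⊕1 = 1
s4: b4⊕b5⊕b6⊕b7⊕b12⊕b13⊕b14⊕b15⊕b20⊕b21⊕b22⊕b23⊕b28⊕b29⊕b30⊕b31 = 1⊕0⊕1⊕0⊕1⊕1⊕1⊕0⊕0⊕0⊕0⊕1⊕1⊕0⊕1⊕1 = 1
s8: b8⊕b9⊕b10⊕b11⊕b12⊕b13⊕b14⊕b15⊕b24⊕b25⊕b26⊕b27⊕b28⊕b29⊕b30⊕b31 = 1⊕1⊕0⊕1⊕1⊕1⊕1⊕0⊕0⊕1⊕0⊕1⊕1⊕0⊕1⊕1 = 1
s16: b16⊕b17⊕b18⊕b19⊕b20⊕b21⊕b22⊕b23⊕b24⊕b25⊕b26⊕b27⊕b28⊕b29⊕b30⊕b31 = 1⊕0⊕1⊕1⊕0⊕0⊕0⊕1⊕0⊕1⊕0⊕1⊕1⊕0⊕1⊕1 = 1
Syndrome (s16...s1) = 11111 → position 31.
Flip bit 31: corrected codeword = 0111010110111101011000101011010
Data bits at positions 3,5,6,7,9,10,11,12,13,14,15,17,18,19,20,21,22,23,24,25,26,27,28,29,30,31: 10101011110011000101011010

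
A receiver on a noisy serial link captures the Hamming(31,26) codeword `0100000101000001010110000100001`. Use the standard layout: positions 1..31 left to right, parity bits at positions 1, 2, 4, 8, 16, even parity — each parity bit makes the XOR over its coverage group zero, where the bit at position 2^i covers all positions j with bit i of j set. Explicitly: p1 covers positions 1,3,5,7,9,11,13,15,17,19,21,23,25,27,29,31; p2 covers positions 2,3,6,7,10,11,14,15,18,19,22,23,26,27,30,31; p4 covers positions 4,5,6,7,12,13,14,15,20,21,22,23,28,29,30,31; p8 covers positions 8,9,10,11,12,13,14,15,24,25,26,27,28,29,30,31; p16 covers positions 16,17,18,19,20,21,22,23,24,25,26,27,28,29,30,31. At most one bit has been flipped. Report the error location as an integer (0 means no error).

6

s1: b1⊕b3⊕b5⊕b7⊕b9⊕b11⊕b13⊕b15⊕b17⊕b19⊕b21⊕b23⊕b25⊕b27⊕b29⊕b31 = 0⊕0⊕0⊕0⊕0⊕0⊕0⊕0⊕0⊕0⊕1⊕0⊕0⊕0⊕0⊕1 = 0
s2: b2⊕b3⊕b6⊕b7⊕b10⊕b11⊕b14⊕b15⊕b18⊕b19⊕b22⊕b23⊕b26⊕b27⊕b30⊕b31 = 1⊕0⊕0⊕0⊕1⊕0⊕0⊕0⊕1⊕0⊕0⊕0⊕1⊕0⊕0⊕1 = 1
s4: b4⊕b5⊕b6⊕b7⊕b12⊕b13⊕b14⊕b15⊕b20⊕b21⊕b22⊕b23⊕b28⊕b29⊕b30⊕b31 = 0⊕0⊕0⊕0⊕0⊕0⊕0⊕0⊕1⊕1⊕0⊕0⊕0⊕0⊕0⊕1 = 1
s8: b8⊕b9⊕b10⊕b11⊕b12⊕b13⊕b14⊕b15⊕b24⊕b25⊕b26⊕b27⊕b28⊕b29⊕b30⊕b31 = 1⊕0⊕1⊕0⊕0⊕0⊕0⊕0⊕0⊕0⊕1⊕0⊕0⊕0⊕0⊕1 = 0
s16: b16⊕b17⊕b18⊕b19⊕b20⊕b21⊕b22⊕b23⊕b24⊕b25⊕b26⊕b27⊕b28⊕b29⊕b30⊕b31 = 1⊕0⊕1⊕0⊕1⊕1⊕0⊕0⊕0⊕0⊕1⊕0⊕0⊕0⊕0⊕1 = 0
Syndrome (s16...s1) = 00110 → position 6.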